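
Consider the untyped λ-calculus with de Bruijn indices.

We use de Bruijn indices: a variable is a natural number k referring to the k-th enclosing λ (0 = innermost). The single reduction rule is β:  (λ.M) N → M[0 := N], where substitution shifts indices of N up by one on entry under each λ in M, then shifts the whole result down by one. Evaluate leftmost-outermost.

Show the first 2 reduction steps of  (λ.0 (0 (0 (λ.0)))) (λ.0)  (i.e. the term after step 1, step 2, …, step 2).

  start: (λ.0 (0 (0 (λ.0)))) (λ.0)
  step 1: (λ.0) ((λ.0) ((λ.0) (λ.0)))
  step 2: (λ.0) ((λ.0) (λ.0))

Answer: after 2 steps: (λ.0) ((λ.0) (λ.0))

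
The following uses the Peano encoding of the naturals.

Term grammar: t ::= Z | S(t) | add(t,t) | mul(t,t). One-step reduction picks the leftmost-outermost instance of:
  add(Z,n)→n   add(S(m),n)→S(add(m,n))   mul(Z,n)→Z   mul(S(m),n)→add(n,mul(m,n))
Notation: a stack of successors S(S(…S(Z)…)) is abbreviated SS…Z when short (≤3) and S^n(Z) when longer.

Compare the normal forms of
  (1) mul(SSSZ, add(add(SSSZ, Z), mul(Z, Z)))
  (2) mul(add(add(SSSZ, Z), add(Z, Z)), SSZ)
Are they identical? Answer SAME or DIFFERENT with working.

Term A:
  start: mul(SSSZ, add(add(SSSZ, Z), mul(Z, Z)))
  step 1: add(add(add(SSSZ, Z), mul(Z, Z)), mul(SSZ, add(add(SSSZ, Z), mul(Z, Z))))
  step 2: add(add(S(add(SSZ, Z)), mul(Z, Z)), mul(SSZ, add(add(SSSZ, Z), mul(Z, Z))))
  step 3: add(S(add(add(SSZ, Z), mul(Z, Z))), mul(SSZ, add(add(SSSZ, Z), mul(Z, Z))))
  step 4: S(add(add(add(SSZ, Z), mul(Z, Z)), mul(SSZ, add(add(SSSZ, Z), mul(Z, Z)))))
  step 5: S(add(add(S(add(SZ, Z)), mul(Z, Z)), mul(SSZ, add(add(SSSZ, Z), mul(Z, Z)))))
  step 6: S(add(S(add(add(SZ, Z), mul(Z, Z))), mul(SSZ, add(add(SSSZ, Z), mul(Z, Z)))))
  step 7: S(S(add(add(add(SZ, Z), mul(Z, Z)), mul(SSZ, add(add(SSSZ, Z), mul(Z, Z))))))
  step 8: S(S(add(add(S(add(Z, Z)), mul(Z, Z)), mul(SSZ, add(add(SSSZ, Z), mul(Z, Z))))))
  step 9: S(S(add(S(add(add(Z, Z), mul(Z, Z))), mul(SSZ, add(add(SSSZ, Z), mul(Z, Z))))))
  step 10: S(S(S(add(add(add(Z, Z), mul(Z, Z)), mul(SSZ, add(add(SSSZ, Z), mul(Z, Z)))))))
  step 11: S(S(S(add(add(Z, mul(Z, Z)), mul(SSZ, add(add(SSSZ, Z), mul(Z, Z)))))))
  step 12: S(S(S(add(mul(Z, Z), mul(SSZ, add(add(SSSZ, Z), mul(Z, Z)))))))
  step 13: S(S(S(add(Z, mul(SSZ, add(add(SSSZ, Z), mul(Z, Z)))))))
  step 14: S(S(S(mul(SSZ, add(add(SSSZ, Z), mul(Z, Z))))))
  step 15: S(S(S(add(add(add(SSSZ, Z), mul(Z, Z)), mul(SZ, add(add(SSSZ, Z), mul(Z, Z)))))))
  step 16: S(S(S(add(add(S(add(SSZ, Z)), mul(Z, Z)), mul(SZ, add(add(SSSZ, Z), mul(Z, Z)))))))
  step 17: S(S(S(add(S(add(add(SSZ, Z), mul(Z, Z))), mul(SZ, add(add(SSSZ, Z), mul(Z, Z)))))))
  step 18: S(S(S(S(add(add(add(SSZ, Z), mul(Z, Z)), mul(SZ, add(add(SSSZ, Z), mul(Z, Z))))))))
  step 19: S(S(S(S(add(add(S(add(SZ, Z)), mul(Z, Z)), mul(SZ, add(add(SSSZ, Z), mul(Z, Z))))))))
  step 20: S(S(S(S(add(S(add(add(SZ, Z), mul(Z, Z))), mul(SZ, add(add(SSSZ, Z), mul(Z, Z))))))))
  step 21: S(S(S(S(S(add(add(add(SZ, Z), mul(Z, Z)), mul(SZ, add(add(SSSZ, Z), mul(Z, Z)))))))))
  step 22: S(S(S(S(S(add(add(S(add(Z, Z)), mul(Z, Z)), mul(SZ, add(add(SSSZ, Z), mul(Z, Z)))))))))
  step 23: S(S(S(S(S(add(S(add(add(Z, Z), mul(Z, Z))), mul(SZ, add(add(SSSZ, Z), mul(Z, Z)))))))))
  step 24: S(S(S(S(S(S(add(add(add(Z, Z), mul(Z, Z)), mul(SZ, add(add(SSSZ, Z), mul(Z, Z))))))))))
  step 25: S(S(S(S(S(S(add(add(Z, mul(Z, Z)), mul(SZ, add(add(SSSZ, Z), mul(Z, Z))))))))))
  step 26: S(S(S(S(S(S(add(mul(Z, Z), mul(SZ, add(add(SSSZ, Z), mul(Z, Z))))))))))
  step 27: S(S(S(S(S(S(add(Z, mul(SZ, add(add(SSSZ, Z), mul(Z, Z))))))))))
  step 28: S(S(S(S(S(S(mul(SZ, add(add(SSSZ, Z), mul(Z, Z)))))))))
  step 29: S(S(S(S(S(S(add(add(add(SSSZ, Z), mul(Z, Z)), mul(Z, add(add(SSSZ, Z), mul(Z, Z))))))))))
  step 30: S(S(S(S(S(S(add(add(S(add(SSZ, Z)), mul(Z, Z)), mul(Z, add(add(SSSZ, Z), mul(Z, Z))))))))))
  step 31: S(S(S(S(S(S(add(S(add(add(SSZ, Z), mul(Z, Z))), mul(Z, add(add(SSSZ, Z), mul(Z, Z))))))))))
  step 32: S(S(S(S(S(S(S(add(add(add(SSZ, Z), mul(Z, Z)), mul(Z, add(add(SSSZ, Z), mul(Z, Z)))))))))))
  step 33: S(S(S(S(S(S(S(add(add(S(add(SZ, Z)), mul(Z, Z)), mul(Z, add(add(SSSZ, Z), mul(Z, Z)))))))))))
  step 34: S(S(S(S(S(S(S(add(S(add(add(SZ, Z), mul(Z, Z))), mul(Z, add(add(SSSZ, Z), mul(Z, Z)))))))))))
  step 35: S(S(S(S(S(S(S(S(add(add(add(SZ, Z), mul(Z, Z)), mul(Z, add(add(SSSZ, Z), mul(Z, Z))))))))))))
  step 36: S(S(S(S(S(S(S(S(add(add(S(add(Z, Z)), mul(Z, Z)), mul(Z, add(add(SSSZ, Z), mul(Z, Z))))))))))))
  step 37: S(S(S(S(S(S(S(S(add(S(add(add(Z, Z), mul(Z, Z))), mul(Z, add(add(SSSZ, Z), mul(Z, Z))))))))))))
  step 38: S(S(S(S(S(S(S(S(S(add(add(add(Z, Z), mul(Z, Z)), mul(Z, add(add(SSSZ, Z), mul(Z, Z)))))))))))))
  step 39: S(S(S(S(S(S(S(S(S(add(add(Z, mul(Z, Z)), mul(Z, add(add(SSSZ, Z), mul(Z, Z)))))))))))))
  step 40: S(S(S(S(S(S(S(S(S(add(mul(Z, Z), mul(Z, add(add(SSSZ, Z), mul(Z, Z)))))))))))))
  step 41: S(S(S(S(S(S(S(S(S(add(Z, mul(Z, add(add(SSSZ, Z), mul(Z, Z)))))))))))))
  step 42: S(S(S(S(S(S(S(S(S(mul(Z, add(add(SSSZ, Z), mul(Z, Z))))))))))))
  step 43: S^9(Z)

Term B:
  start: mul(add(add(SSSZ, Z), add(Z, Z)), SSZ)
  step 1: mul(add(S(add(SSZ, Z)), add(Z, Z)), SSZ)
  step 2: mul(S(add(add(SSZ, Z), add(Z, Z))), SSZ)
  step 3: add(SSZ, mul(add(add(SSZ, Z), add(Z, Z)), SSZ))
  step 4: S(add(SZ, mul(add(add(SSZ, Z), add(Z, Z)), SSZ)))
  step 5: S(S(add(Z, mul(add(add(SSZ, Z), add(Z, Z)), SSZ))))
  step 6: S(S(mul(add(add(SSZ, Z), add(Z, Z)), SSZ)))
  step 7: S(S(mul(add(S(add(SZ, Z)), add(Z, Z)), SSZ)))
  step 8: S(S(mul(S(add(add(SZ, Z), add(Z, Z))), SSZ)))
  step 9: S(S(add(SSZ, mul(add(add(SZ, Z), add(Z, Z)), SSZ))))
  step 10: S(S(S(add(SZ, mul(add(add(SZ, Z), add(Z, Z)), SSZ)))))
  step 11: S(S(S(S(add(Z, mul(add(add(SZ, Z), add(Z, Z)), SSZ))))))
  step 12: S(S(S(S(mul(add(add(SZ, Z), add(Z, Z)), SSZ)))))
  step 13: S(S(S(S(mul(add(S(add(Z, Z)), add(Z, Z)), SSZ)))))
  step 14: S(S(S(S(mul(S(add(add(Z, Z), add(Z, Z))), SSZ)))))
  step 15: S(S(S(S(add(SSZ, mul(add(add(Z, Z), add(Z, Z)), SSZ))))))
  step 16: S(S(S(S(S(add(SZ, mul(add(add(Z, Z), add(Z, Z)), SSZ)))))))
  step 17: S(S(S(S(S(S(add(Z, mul(add(add(Z, Z), add(Z, Z)), SSZ))))))))
  step 18: S(S(S(S(S(S(mul(add(add(Z, Z), add(Z, Z)), SSZ)))))))
  step 19: S(S(S(S(S(S(mul(add(Z, add(Z, Z)), SSZ)))))))
  step 20: S(S(S(S(S(S(mul(add(Z, Z), SSZ)))))))
  step 21: S(S(S(S(S(S(mul(Z, SSZ)))))))
  step 22: S^6(Z)

Answer: DIFFERENT — A ⇓ S^9(Z), B ⇓ S^6(Z)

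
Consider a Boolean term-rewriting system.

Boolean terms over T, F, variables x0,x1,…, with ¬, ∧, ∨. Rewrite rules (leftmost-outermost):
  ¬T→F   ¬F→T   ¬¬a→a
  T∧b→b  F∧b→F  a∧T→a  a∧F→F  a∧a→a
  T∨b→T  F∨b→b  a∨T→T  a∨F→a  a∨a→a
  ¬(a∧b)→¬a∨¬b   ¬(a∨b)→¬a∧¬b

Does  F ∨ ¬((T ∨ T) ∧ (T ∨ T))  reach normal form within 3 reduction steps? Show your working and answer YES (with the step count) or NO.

  start: F ∨ ¬((T ∨ T) ∧ (T ∨ T))
  →1  ¬((T ∨ T) ∧ (T ∨ T))
  →2  ¬(T ∨ T) ∨ ¬(T ∨ T)
  →3  ¬(T ∨ T)

Answer: NO — after 3 steps the term is ¬(T ∨ T), not yet normal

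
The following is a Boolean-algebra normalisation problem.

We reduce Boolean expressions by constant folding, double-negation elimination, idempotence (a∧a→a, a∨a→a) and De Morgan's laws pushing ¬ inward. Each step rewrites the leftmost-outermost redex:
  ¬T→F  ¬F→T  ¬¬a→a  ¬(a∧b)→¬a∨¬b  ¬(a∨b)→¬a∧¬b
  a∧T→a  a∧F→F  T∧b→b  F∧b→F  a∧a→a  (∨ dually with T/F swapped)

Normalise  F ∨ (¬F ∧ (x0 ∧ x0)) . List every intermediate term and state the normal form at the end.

Answer: normal form = x0  (in 4 steps)

Reduction:
  start: F ∨ (¬F ∧ (x0 ∧ x0))
  [1] ¬F ∧ (x0 ∧ x0)
  [2] T ∧ (x0 ∧ x0)
  [3] x0 ∧ x0
  [4] x0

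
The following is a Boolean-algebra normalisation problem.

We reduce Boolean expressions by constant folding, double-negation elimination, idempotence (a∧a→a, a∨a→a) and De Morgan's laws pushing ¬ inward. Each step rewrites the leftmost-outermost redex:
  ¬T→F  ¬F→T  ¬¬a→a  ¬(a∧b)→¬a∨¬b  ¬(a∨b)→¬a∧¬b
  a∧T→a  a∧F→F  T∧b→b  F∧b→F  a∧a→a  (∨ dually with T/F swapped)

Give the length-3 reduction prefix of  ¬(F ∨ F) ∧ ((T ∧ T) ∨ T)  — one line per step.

Answer: after 3 steps: T ∧ ((T ∧ T) ∨ T)

Reduction:
  start: ¬(F ∨ F) ∧ ((T ∧ T) ∨ T)
  →1  (¬F ∧ ¬F) ∧ ((T ∧ T) ∨ T)
  →2  ¬F ∧ ((T ∧ T) ∨ T)
  →3  T ∧ ((T ∧ T) ∨ T)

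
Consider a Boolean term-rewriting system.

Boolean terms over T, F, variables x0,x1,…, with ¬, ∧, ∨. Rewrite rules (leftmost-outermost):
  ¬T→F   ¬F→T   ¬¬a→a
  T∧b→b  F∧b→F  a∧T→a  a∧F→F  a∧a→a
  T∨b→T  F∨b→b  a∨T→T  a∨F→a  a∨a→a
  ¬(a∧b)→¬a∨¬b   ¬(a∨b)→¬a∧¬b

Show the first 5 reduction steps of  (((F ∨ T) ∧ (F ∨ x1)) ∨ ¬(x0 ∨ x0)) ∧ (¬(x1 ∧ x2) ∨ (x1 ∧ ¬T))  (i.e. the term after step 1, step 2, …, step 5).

Answer: after 5 steps: (x1 ∨ ¬x0) ∧ (¬(x1 ∧ x2) ∨ (x1 ∧ ¬T))

Derivation:
  start: (((F ∨ T) ∧ (F ∨ x1)) ∨ ¬(x0 ∨ x0)) ∧ (¬(x1 ∧ x2) ∨ (x1 ∧ ¬T))
  step 1: ((T ∧ (F ∨ x1)) ∨ ¬(x0 ∨ x0)) ∧ (¬(x1 ∧ x2) ∨ (x1 ∧ ¬T))
  step 2: ((F ∨ x1) ∨ ¬(x0 ∨ x0)) ∧ (¬(x1 ∧ x2) ∨ (x1 ∧ ¬T))
  step 3: (x1 ∨ ¬(x0 ∨ x0)) ∧ (¬(x1 ∧ x2) ∨ (x1 ∧ ¬T))
  step 4: (x1 ∨ (¬x0 ∧ ¬x0)) ∧ (¬(x1 ∧ x2) ∨ (x1 ∧ ¬T))
  step 5: (x1 ∨ ¬x0) ∧ (¬(x1 ∧ x2) ∨ (x1 ∧ ¬T))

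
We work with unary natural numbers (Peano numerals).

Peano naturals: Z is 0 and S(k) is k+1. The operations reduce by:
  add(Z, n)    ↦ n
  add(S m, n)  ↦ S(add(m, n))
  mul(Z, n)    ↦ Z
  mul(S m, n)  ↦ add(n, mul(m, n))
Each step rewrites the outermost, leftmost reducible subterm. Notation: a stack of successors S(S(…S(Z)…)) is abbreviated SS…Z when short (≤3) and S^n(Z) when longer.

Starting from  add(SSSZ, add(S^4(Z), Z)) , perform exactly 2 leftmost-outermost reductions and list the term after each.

  start: add(SSSZ, add(S^4(Z), Z))
  →1  S(add(SSZ, add(S^4(Z), Z)))
  →2  S(S(add(SZ, add(S^4(Z), Z))))

Answer: after 2 steps: S(S(add(SZ, add(S^4(Z), Z))))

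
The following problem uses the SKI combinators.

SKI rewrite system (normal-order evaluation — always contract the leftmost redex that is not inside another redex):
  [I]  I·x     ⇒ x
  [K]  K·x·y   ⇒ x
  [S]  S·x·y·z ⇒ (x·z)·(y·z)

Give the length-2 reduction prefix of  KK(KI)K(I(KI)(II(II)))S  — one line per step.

  start: KK(KI)K(I(KI)(II(II)))S
  →1  KK(I(KI)(II(II)))S
  →2  KS

Answer: after 2 steps: KS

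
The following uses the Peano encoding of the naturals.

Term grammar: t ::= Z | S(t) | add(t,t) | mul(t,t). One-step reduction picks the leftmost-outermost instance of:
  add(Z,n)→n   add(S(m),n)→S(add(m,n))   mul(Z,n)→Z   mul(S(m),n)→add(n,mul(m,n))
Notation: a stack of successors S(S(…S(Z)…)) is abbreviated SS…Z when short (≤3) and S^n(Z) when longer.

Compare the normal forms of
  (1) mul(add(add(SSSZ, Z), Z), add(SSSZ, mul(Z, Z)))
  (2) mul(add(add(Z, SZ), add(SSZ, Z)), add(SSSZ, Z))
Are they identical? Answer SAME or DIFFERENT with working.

Answer: SAME — A ⇓ S^9(Z), B ⇓ S^9(Z)

Derivation:
Term A:
  start: mul(add(add(SSSZ, Z), Z), add(SSSZ, mul(Z, Z)))
  →1  mul(add(S(add(SSZ, Z)), Z), add(SSSZ, mul(Z, Z)))
  →2  mul(S(add(add(SSZ, Z), Z)), add(SSSZ, mul(Z, Z)))
  →3  add(add(SSSZ, mul(Z, Z)), mul(add(add(SSZ, Z), Z), add(SSSZ, mul(Z, Z))))
  →4  add(S(add(SSZ, mul(Z, Z))), mul(add(add(SSZ, Z), Z), add(SSSZ, mul(Z, Z))))
  →5  S(add(add(SSZ, mul(Z, Z)), mul(add(add(SSZ, Z), Z), add(SSSZ, mul(Z, Z)))))
  →6  S(add(S(add(SZ, mul(Z, Z))), mul(add(add(SSZ, Z), Z), add(SSSZ, mul(Z, Z)))))
  →7  S(S(add(add(SZ, mul(Z, Z)), mul(add(add(SSZ, Z), Z), add(SSSZ, mul(Z, Z))))))
  →8  S(S(add(S(add(Z, mul(Z, Z))), mul(add(add(SSZ, Z), Z), add(SSSZ, mul(Z, Z))))))
  →9  S(S(S(add(add(Z, mul(Z, Z)), mul(add(add(SSZ, Z), Z), add(SSSZ, mul(Z, Z)))))))
  →10  S(S(S(add(mul(Z, Z), mul(add(add(SSZ, Z), Z), add(SSSZ, mul(Z, Z)))))))
  →11  S(S(S(add(Z, mul(add(add(SSZ, Z), Z), add(SSSZ, mul(Z, Z)))))))
  →12  S(S(S(mul(add(add(SSZ, Z), Z), add(SSSZ, mul(Z, Z))))))
  →13  S(S(S(mul(add(S(add(SZ, Z)), Z), add(SSSZ, mul(Z, Z))))))
  →14  S(S(S(mul(S(add(add(SZ, Z), Z)), add(SSSZ, mul(Z, Z))))))
  →15  S(S(S(add(add(SSSZ, mul(Z, Z)), mul(add(add(SZ, Z), Z), add(SSSZ, mul(Z, Z)))))))
  →16  S(S(S(add(S(add(SSZ, mul(Z, Z))), mul(add(add(SZ, Z), Z), add(SSSZ, mul(Z, Z)))))))
  →17  S(S(S(S(add(add(SSZ, mul(Z, Z)), mul(add(add(SZ, Z), Z), add(SSSZ, mul(Z, Z))))))))
  →18  S(S(S(S(add(S(add(SZ, mul(Z, Z))), mul(add(add(SZ, Z), Z), add(SSSZ, mul(Z, Z))))))))
  →19  S(S(S(S(S(add(add(SZ, mul(Z, Z)), mul(add(add(SZ, Z), Z), add(SSSZ, mul(Z, Z)))))))))
  →20  S(S(S(S(S(add(S(add(Z, mul(Z, Z))), mul(add(add(SZ, Z), Z), add(SSSZ, mul(Z, Z)))))))))
  →21  S(S(S(S(S(S(add(add(Z, mul(Z, Z)), mul(add(add(SZ, Z), Z), add(SSSZ, mul(Z, Z))))))))))
  →22  S(S(S(S(S(S(add(mul(Z, Z), mul(add(add(SZ, Z), Z), add(SSSZ, mul(Z, Z))))))))))
  →23  S(S(S(S(S(S(add(Z, mul(add(add(SZ, Z), Z), add(SSSZ, mul(Z, Z))))))))))
  →24  S(S(S(S(S(S(mul(add(add(SZ, Z), Z), add(SSSZ, mul(Z, Z)))))))))
  →25  S(S(S(S(S(S(mul(add(S(add(Z, Z)), Z), add(SSSZ, mul(Z, Z)))))))))
  →26  S(S(S(S(S(S(mul(S(add(add(Z, Z), Z)), add(SSSZ, mul(Z, Z)))))))))
  →27  S(S(S(S(S(S(add(add(SSSZ, mul(Z, Z)), mul(add(add(Z, Z), Z), add(SSSZ, mul(Z, Z))))))))))
  →28  S(S(S(S(S(S(add(S(add(SSZ, mul(Z, Z))), mul(add(add(Z, Z), Z), add(SSSZ, mul(Z, Z))))))))))
  →29  S(S(S(S(S(S(S(add(add(SSZ, mul(Z, Z)), mul(add(add(Z, Z), Z), add(SSSZ, mul(Z, Z)))))))))))
  →30  S(S(S(S(S(S(S(add(S(add(SZ, mul(Z, Z))), mul(add(add(Z, Z), Z), add(SSSZ, mul(Z, Z)))))))))))
  →31  S(S(S(S(S(S(S(S(add(add(SZ, mul(Z, Z)), mul(add(add(Z, Z), Z), add(SSSZ, mul(Z, Z))))))))))))
  →32  S(S(S(S(S(S(S(S(add(S(add(Z, mul(Z, Z))), mul(add(add(Z, Z), Z), add(SSSZ, mul(Z, Z))))))))))))
  →33  S(S(S(S(S(S(S(S(S(add(add(Z, mul(Z, Z)), mul(add(add(Z, Z), Z), add(SSSZ, mul(Z, Z)))))))))))))
  →34  S(S(S(S(S(S(S(S(S(add(mul(Z, Z), mul(add(add(Z, Z), Z), add(SSSZ, mul(Z, Z)))))))))))))
  →35  S(S(S(S(S(S(S(S(S(add(Z, mul(add(add(Z, Z), Z), add(SSSZ, mul(Z, Z)))))))))))))
  →36  S(S(S(S(S(S(S(S(S(mul(add(add(Z, Z), Z), add(SSSZ, mul(Z, Z))))))))))))
  →37  S(S(S(S(S(S(S(S(S(mul(add(Z, Z), add(SSSZ, mul(Z, Z))))))))))))
  →38  S(S(S(S(S(S(S(S(S(mul(Z, add(SSSZ, mul(Z, Z))))))))))))
  →39  S^9(Z)

Term B:
  start: mul(add(add(Z, SZ), add(SSZ, Z)), add(SSSZ, Z))
  →1  mul(add(SZ, add(SSZ, Z)), add(SSSZ, Z))
  →2  mul(S(add(Z, add(SSZ, Z))), add(SSSZ, Z))
  →3  add(add(SSSZ, Z), mul(add(Z, add(SSZ, Z)), add(SSSZ, Z)))
  →4  add(S(add(SSZ, Z)), mul(add(Z, add(SSZ, Z)), add(SSSZ, Z)))
  →5  S(add(add(SSZ, Z), mul(add(Z, add(SSZ, Z)), add(SSSZ, Z))))
  →6  S(add(S(add(SZ, Z)), mul(add(Z, add(SSZ, Z)), add(SSSZ, Z))))
  →7  S(S(add(add(SZ, Z), mul(add(Z, add(SSZ, Z)), add(SSSZ, Z)))))
  →8  S(S(add(S(add(Z, Z)), mul(add(Z, add(SSZ, Z)), add(SSSZ, Z)))))
  →9  S(S(S(add(add(Z, Z), mul(add(Z, add(SSZ, Z)), add(SSSZ, Z))))))
  →10  S(S(S(add(Z, mul(add(Z, add(SSZ, Z)), add(SSSZ, Z))))))
  →11  S(S(S(mul(add(Z, add(SSZ, Z)), add(SSSZ, Z)))))
  →12  S(S(S(mul(add(SSZ, Z), add(SSSZ, Z)))))
  →13  S(S(S(mul(S(add(SZ, Z)), add(SSSZ, Z)))))
  →14  S(S(S(add(add(SSSZ, Z), mul(add(SZ, Z), add(SSSZ, Z))))))
  →15  S(S(S(add(S(add(SSZ, Z)), mul(add(SZ, Z), add(SSSZ, Z))))))
  →16  S(S(S(S(add(add(SSZ, Z), mul(add(SZ, Z), add(SSSZ, Z)))))))
  →17  S(S(S(S(add(S(add(SZ, Z)), mul(add(SZ, Z), add(SSSZ, Z)))))))
  →18  S(S(S(S(S(add(add(SZ, Z), mul(add(SZ, Z), add(SSSZ, Z))))))))
  →19  S(S(S(S(S(add(S(add(Z, Z)), mul(add(SZ, Z), add(SSSZ, Z))))))))
  →20  S(S(S(S(S(S(add(add(Z, Z), mul(add(SZ, Z), add(SSSZ, Z)))))))))
  →21  S(S(S(S(S(S(add(Z, mul(add(SZ, Z), add(SSSZ, Z)))))))))
  →22  S(S(S(S(S(S(mul(add(SZ, Z), add(SSSZ, Z))))))))
  →23  S(S(S(S(S(S(mul(S(add(Z, Z)), add(SSSZ, Z))))))))
  →24  S(S(S(S(S(S(add(add(SSSZ, Z), mul(add(Z, Z), add(SSSZ, Z)))))))))
  →25  S(S(S(S(S(S(add(S(add(SSZ, Z)), mul(add(Z, Z), add(SSSZ, Z)))))))))
  →26  S(S(S(S(S(S(S(add(add(SSZ, Z), mul(add(Z, Z), add(SSSZ, Z))))))))))
  →27  S(S(S(S(S(S(S(add(S(add(SZ, Z)), mul(add(Z, Z), add(SSSZ, Z))))))))))
  →28  S(S(S(S(S(S(S(S(add(add(SZ, Z), mul(add(Z, Z), add(SSSZ, Z)))))))))))
  →29  S(S(S(S(S(S(S(S(add(S(add(Z, Z)), mul(add(Z, Z), add(SSSZ, Z)))))))))))
  →30  S(S(S(S(S(S(S(S(S(add(add(Z, Z), mul(add(Z, Z), add(SSSZ, Z))))))))))))
  →31  S(S(S(S(S(S(S(S(S(add(Z, mul(add(Z, Z), add(SSSZ, Z))))))))))))
  →32  S(S(S(S(S(S(S(S(S(mul(add(Z, Z), add(SSSZ, Z)))))))))))
  →33  S(S(S(S(S(S(S(S(S(mul(Z, add(SSSZ, Z)))))))))))
  →34  S^9(Z)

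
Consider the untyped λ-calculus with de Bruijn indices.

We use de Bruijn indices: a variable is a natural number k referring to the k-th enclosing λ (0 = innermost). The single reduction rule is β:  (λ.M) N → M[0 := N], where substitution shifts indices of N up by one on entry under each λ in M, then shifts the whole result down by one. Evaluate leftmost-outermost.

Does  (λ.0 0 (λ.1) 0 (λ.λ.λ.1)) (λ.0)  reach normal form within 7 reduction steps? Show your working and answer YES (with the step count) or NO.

  start: (λ.0 0 (λ.1) 0 (λ.λ.λ.1)) (λ.0)
  step 1: (λ.0) (λ.0) (λ.λ.0) (λ.0) (λ.λ.λ.1)
  step 2: (λ.0) (λ.λ.0) (λ.0) (λ.λ.λ.1)
  step 3: (λ.λ.0) (λ.0) (λ.λ.λ.1)
  step 4: (λ.0) (λ.λ.λ.1)
  step 5: λ.λ.λ.1

Answer: YES — reaches normal form λ.λ.λ.1 in 5 ≤ 7 steps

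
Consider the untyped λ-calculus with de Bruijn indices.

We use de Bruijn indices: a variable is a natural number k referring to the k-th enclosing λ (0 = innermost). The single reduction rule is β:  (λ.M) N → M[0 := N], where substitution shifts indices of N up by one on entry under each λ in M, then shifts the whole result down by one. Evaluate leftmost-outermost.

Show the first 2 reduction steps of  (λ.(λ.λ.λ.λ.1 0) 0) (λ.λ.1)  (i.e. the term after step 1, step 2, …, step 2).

  start: (λ.(λ.λ.λ.λ.1 0) 0) (λ.λ.1)
  [1] (λ.λ.λ.λ.1 0) (λ.λ.1)
  [2] λ.λ.λ.1 0

Answer: after 2 steps: λ.λ.λ.1 0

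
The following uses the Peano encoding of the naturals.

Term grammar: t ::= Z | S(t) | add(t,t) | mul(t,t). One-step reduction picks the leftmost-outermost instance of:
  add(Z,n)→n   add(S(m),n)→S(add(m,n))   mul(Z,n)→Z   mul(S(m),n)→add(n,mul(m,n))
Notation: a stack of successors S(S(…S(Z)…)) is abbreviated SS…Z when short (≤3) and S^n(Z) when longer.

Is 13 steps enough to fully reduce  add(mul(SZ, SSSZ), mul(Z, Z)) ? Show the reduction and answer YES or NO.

  start: add(mul(SZ, SSSZ), mul(Z, Z))
  →1  add(add(SSSZ, mul(Z, SSSZ)), mul(Z, Z))
  →2  add(S(add(SSZ, mul(Z, SSSZ))), mul(Z, Z))
  →3  S(add(add(SSZ, mul(Z, SSSZ)), mul(Z, Z)))
  →4  S(add(S(add(SZ, mul(Z, SSSZ))), mul(Z, Z)))
  →5  S(S(add(add(SZ, mul(Z, SSSZ)), mul(Z, Z))))
  →6  S(S(add(S(add(Z, mul(Z, SSSZ))), mul(Z, Z))))
  →7  S(S(S(add(add(Z, mul(Z, SSSZ)), mul(Z, Z)))))
  →8  S(S(S(add(mul(Z, SSSZ), mul(Z, Z)))))
  →9  S(S(S(add(Z, mul(Z, Z)))))
  →10  S(S(S(mul(Z, Z))))
  →11  SSSZ

Answer: YES — reaches normal form SSSZ in 11 ≤ 13 steps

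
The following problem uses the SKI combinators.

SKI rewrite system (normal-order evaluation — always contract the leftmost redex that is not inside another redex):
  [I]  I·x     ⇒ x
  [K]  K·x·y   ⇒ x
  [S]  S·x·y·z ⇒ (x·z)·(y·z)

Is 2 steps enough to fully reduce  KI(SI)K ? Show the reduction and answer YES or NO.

  start: KI(SI)K
  [1] IK
  [2] K

Answer: YES — reaches normal form K in 2 ≤ 2 steps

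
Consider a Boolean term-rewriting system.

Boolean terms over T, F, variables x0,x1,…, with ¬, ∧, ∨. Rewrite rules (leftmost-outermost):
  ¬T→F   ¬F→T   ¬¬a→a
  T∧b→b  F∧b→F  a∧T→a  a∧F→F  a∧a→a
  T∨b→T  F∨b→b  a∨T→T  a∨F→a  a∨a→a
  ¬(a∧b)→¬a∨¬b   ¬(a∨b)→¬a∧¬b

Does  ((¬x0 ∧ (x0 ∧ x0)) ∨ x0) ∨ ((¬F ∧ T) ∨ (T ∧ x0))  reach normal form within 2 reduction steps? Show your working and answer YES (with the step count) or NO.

Answer: NO — after 2 steps the term is ((¬x0 ∧ x0) ∨ x0) ∨ (¬F ∨ (T ∧ x0)), not yet normal

Reduction:
  start: ((¬x0 ∧ (x0 ∧ x0)) ∨ x0) ∨ ((¬F ∧ T) ∨ (T ∧ x0))
  →1  ((¬x0 ∧ x0) ∨ x0) ∨ ((¬F ∧ T) ∨ (T ∧ x0))
  →2  ((¬x0 ∧ x0) ∨ x0) ∨ (¬F ∨ (T ∧ x0))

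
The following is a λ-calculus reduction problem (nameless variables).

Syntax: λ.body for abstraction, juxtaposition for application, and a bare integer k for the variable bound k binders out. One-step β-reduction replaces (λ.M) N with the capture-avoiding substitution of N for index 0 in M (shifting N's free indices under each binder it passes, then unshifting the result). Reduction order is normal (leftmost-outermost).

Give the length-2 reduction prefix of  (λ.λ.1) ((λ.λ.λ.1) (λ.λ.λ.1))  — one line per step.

  start: (λ.λ.1) ((λ.λ.λ.1) (λ.λ.λ.1))
  [1] λ.(λ.λ.λ.1) (λ.λ.λ.1)
  [2] λ.λ.λ.1

Answer: after 2 steps: λ.λ.λ.1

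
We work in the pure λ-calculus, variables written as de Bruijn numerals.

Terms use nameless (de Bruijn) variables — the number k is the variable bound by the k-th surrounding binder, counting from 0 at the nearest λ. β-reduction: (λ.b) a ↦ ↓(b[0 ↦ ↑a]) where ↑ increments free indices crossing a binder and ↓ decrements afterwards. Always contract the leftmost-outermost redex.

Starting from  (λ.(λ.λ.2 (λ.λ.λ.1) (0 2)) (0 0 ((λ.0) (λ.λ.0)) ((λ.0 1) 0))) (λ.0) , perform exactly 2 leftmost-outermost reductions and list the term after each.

  start: (λ.(λ.λ.2 (λ.λ.λ.1) (0 2)) (0 0 ((λ.0) (λ.λ.0)) ((λ.0 1) 0))) (λ.0)
  →1  (λ.λ.(λ.0) (λ.λ.λ.1) (0 (λ.0))) ((λ.0) (λ.0) ((λ.0) (λ.λ.0)) ((λ.0 (λ.0)) (λ.0)))
  →2  λ.(λ.0) (λ.λ.λ.1) (0 (λ.0))

Answer: after 2 steps: λ.(λ.0) (λ.λ.λ.1) (0 (λ.0))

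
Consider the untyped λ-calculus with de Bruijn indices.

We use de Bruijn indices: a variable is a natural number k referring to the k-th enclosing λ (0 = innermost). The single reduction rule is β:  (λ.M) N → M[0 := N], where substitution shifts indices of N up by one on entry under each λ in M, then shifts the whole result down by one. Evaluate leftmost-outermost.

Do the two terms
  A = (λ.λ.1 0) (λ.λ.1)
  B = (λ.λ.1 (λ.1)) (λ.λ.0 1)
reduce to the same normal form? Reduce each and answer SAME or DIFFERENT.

Answer: DIFFERENT — A ⇓ λ.λ.1, B ⇓ λ.λ.0 (λ.2)

Reduction:
Term A:
  start: (λ.λ.1 0) (λ.λ.1)
  step 1: λ.(λ.λ.1) 0
  step 2: λ.λ.1

Term B:
  start: (λ.λ.1 (λ.1)) (λ.λ.0 1)
  step 1: λ.(λ.λ.0 1) (λ.1)
  step 2: λ.λ.0 (λ.2)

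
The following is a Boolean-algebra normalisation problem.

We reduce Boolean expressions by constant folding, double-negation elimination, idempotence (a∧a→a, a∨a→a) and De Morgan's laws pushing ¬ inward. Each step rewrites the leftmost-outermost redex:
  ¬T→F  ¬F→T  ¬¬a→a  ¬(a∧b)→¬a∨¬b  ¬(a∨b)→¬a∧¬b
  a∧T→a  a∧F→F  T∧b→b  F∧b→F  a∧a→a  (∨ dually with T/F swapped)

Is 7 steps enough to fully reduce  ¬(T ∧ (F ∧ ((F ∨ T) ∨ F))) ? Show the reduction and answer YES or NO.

  start: ¬(T ∧ (F ∧ ((F ∨ T) ∨ F)))
  step 1: ¬T ∨ ¬(F ∧ ((F ∨ T) ∨ F))
  step 2: F ∨ ¬(F ∧ ((F ∨ T) ∨ F))
  step 3: ¬(F ∧ ((F ∨ T) ∨ F))
  step 4: ¬F ∨ ¬((F ∨ T) ∨ F)
  step 5: T ∨ ¬((F ∨ T) ∨ F)
  step 6: T

Answer: YES — reaches normal form T in 6 ≤ 7 steps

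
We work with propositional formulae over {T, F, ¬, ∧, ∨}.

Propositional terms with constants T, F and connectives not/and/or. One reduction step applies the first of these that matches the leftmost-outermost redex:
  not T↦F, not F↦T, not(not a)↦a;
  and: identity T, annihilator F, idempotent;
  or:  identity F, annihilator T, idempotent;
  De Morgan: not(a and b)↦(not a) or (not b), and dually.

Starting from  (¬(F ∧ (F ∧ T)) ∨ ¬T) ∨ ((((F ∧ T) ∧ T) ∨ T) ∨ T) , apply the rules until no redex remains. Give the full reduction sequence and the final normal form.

Answer: normal form = T  (in 5 steps)

Derivation:
  start: (¬(F ∧ (F ∧ T)) ∨ ¬T) ∨ ((((F ∧ T) ∧ T) ∨ T) ∨ T)
  [1] ((¬F ∨ ¬(F ∧ T)) ∨ ¬T) ∨ ((((F ∧ T) ∧ T) ∨ T) ∨ T)
  [2] ((T ∨ ¬(F ∧ T)) ∨ ¬T) ∨ ((((F ∧ T) ∧ T) ∨ T) ∨ T)
  [3] (T ∨ ¬T) ∨ ((((F ∧ T) ∧ T) ∨ T) ∨ T)
  [4] T ∨ ((((F ∧ T) ∧ T) ∨ T) ∨ T)
  [5] T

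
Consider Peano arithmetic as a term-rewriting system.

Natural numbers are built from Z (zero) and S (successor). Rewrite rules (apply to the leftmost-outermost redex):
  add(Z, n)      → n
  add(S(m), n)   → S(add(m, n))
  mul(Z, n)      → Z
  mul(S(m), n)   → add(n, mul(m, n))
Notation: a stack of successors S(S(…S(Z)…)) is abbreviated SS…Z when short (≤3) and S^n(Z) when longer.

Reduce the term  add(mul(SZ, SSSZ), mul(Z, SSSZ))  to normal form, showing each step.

  start: add(mul(SZ, SSSZ), mul(Z, SSSZ))
  step 1: add(add(SSSZ, mul(Z, SSSZ)), mul(Z, SSSZ))
  step 2: add(S(add(SSZ, mul(Z, SSSZ))), mul(Z, SSSZ))
  step 3: S(add(add(SSZ, mul(Z, SSSZ)), mul(Z, SSSZ)))
  step 4: S(add(S(add(SZ, mul(Z, SSSZ))), mul(Z, SSSZ)))
  step 5: S(S(add(add(SZ, mul(Z, SSSZ)), mul(Z, SSSZ))))
  step 6: S(S(add(S(add(Z, mul(Z, SSSZ))), mul(Z, SSSZ))))
  step 7: S(S(S(add(add(Z, mul(Z, SSSZ)), mul(Z, SSSZ)))))
  step 8: S(S(S(add(mul(Z, SSSZ), mul(Z, SSSZ)))))
  step 9: S(S(S(add(Z, mul(Z, SSSZ)))))
  step 10: S(S(S(mul(Z, SSSZ))))
  step 11: SSSZ

Answer: normal form = SSSZ  (in 11 steps)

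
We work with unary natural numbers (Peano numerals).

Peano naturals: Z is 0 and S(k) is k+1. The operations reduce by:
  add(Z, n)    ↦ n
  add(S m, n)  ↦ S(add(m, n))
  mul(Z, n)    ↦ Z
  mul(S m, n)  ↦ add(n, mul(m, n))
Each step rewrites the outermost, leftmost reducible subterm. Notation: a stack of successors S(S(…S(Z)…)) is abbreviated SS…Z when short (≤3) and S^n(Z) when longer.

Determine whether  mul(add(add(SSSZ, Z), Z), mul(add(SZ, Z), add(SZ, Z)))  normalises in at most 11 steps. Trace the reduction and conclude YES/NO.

Answer: NO — after 11 steps the term is S(add(mul(Z, add(SZ, Z)), mul(add(add(SSZ, Z), Z), mul(add(SZ, Z), add(SZ, Z))))), not yet normal

Working:
  start: mul(add(add(SSSZ, Z), Z), mul(add(SZ, Z), add(SZ, Z)))
  →1  mul(add(S(add(SSZ, Z)), Z), mul(add(SZ, Z), add(SZ, Z)))
  →2  mul(S(add(add(SSZ, Z), Z)), mul(add(SZ, Z), add(SZ, Z)))
  →3  add(mul(add(SZ, Z), add(SZ, Z)), mul(add(add(SSZ, Z), Z), mul(add(SZ, Z), add(SZ, Z))))
  →4  add(mul(S(add(Z, Z)), add(SZ, Z)), mul(add(add(SSZ, Z), Z), mul(add(SZ, Z), add(SZ, Z))))
  →5  add(add(add(SZ, Z), mul(add(Z, Z), add(SZ, Z))), mul(add(add(SSZ, Z), Z), mul(add(SZ, Z), add(SZ, Z))))
  →6  add(add(S(add(Z, Z)), mul(add(Z, Z), add(SZ, Z))), mul(add(add(SSZ, Z), Z), mul(add(SZ, Z), add(SZ, Z))))
  →7  add(S(add(add(Z, Z), mul(add(Z, Z), add(SZ, Z)))), mul(add(add(SSZ, Z), Z), mul(add(SZ, Z), add(SZ, Z))))
  →8  S(add(add(add(Z, Z), mul(add(Z, Z), add(SZ, Z))), mul(add(add(SSZ, Z), Z), mul(add(SZ, Z), add(SZ, Z)))))
  →9  S(add(add(Z, mul(add(Z, Z), add(SZ, Z))), mul(add(add(SSZ, Z), Z), mul(add(SZ, Z), add(SZ, Z)))))
  →10  S(add(mul(add(Z, Z), add(SZ, Z)), mul(add(add(SSZ, Z), Z), mul(add(SZ, Z), add(SZ, Z)))))
  →11  S(add(mul(Z, add(SZ, Z)), mul(add(add(SSZ, Z), Z), mul(add(SZ, Z), add(SZ, Z)))))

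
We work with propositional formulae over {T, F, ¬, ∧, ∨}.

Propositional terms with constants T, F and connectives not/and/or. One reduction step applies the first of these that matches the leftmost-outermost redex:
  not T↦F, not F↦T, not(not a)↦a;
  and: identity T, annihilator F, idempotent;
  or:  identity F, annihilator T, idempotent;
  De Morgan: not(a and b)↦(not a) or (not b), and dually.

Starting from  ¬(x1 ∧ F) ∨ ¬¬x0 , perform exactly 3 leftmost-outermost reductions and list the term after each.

  start: ¬(x1 ∧ F) ∨ ¬¬x0
  [1] (¬x1 ∨ ¬F) ∨ ¬¬x0
  [2] (¬x1 ∨ T) ∨ ¬¬x0
  [3] T ∨ ¬¬x0

Answer: after 3 steps: T ∨ ¬¬x0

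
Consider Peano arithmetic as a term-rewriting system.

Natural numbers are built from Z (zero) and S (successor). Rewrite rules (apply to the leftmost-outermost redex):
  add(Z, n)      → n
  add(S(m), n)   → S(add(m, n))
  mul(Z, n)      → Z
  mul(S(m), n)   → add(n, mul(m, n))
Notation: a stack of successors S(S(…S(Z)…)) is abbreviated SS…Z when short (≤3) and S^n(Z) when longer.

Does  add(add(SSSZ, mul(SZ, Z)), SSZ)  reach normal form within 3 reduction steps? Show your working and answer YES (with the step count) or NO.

Answer: NO — after 3 steps the term is S(add(S(add(SZ, mul(SZ, Z))), SSZ)), not yet normal

Derivation:
  start: add(add(SSSZ, mul(SZ, Z)), SSZ)
  step 1: add(S(add(SSZ, mul(SZ, Z))), SSZ)
  step 2: S(add(add(SSZ, mul(SZ, Z)), SSZ))
  step 3: S(add(S(add(SZ, mul(SZ, Z))), SSZ))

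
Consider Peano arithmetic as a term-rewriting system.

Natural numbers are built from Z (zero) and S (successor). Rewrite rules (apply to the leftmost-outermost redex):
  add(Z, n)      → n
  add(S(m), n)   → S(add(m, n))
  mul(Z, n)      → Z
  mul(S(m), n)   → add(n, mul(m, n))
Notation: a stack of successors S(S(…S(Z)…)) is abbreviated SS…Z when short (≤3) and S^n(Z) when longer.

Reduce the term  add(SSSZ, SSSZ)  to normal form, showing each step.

  start: add(SSSZ, SSSZ)
  [1] S(add(SSZ, SSSZ))
  [2] S(S(add(SZ, SSSZ)))
  [3] S(S(S(add(Z, SSSZ))))
  [4] S^6(Z)

Answer: normal form = S^6(Z)  (in 4 steps)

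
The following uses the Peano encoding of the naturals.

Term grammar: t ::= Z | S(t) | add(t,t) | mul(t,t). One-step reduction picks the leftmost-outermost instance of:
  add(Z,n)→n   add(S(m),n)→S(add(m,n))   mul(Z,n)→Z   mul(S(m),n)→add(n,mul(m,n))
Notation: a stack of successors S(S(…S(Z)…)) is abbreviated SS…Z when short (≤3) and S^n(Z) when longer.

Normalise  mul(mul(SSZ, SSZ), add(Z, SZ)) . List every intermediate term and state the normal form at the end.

Answer: normal form = S^4(Z)  (in 26 steps)

Working:
  start: mul(mul(SSZ, SSZ), add(Z, SZ))
  step 1: mul(add(SSZ, mul(SZ, SSZ)), add(Z, SZ))
  step 2: mul(S(add(SZ, mul(SZ, SSZ))), add(Z, SZ))
  step 3: add(add(Z, SZ), mul(add(SZ, mul(SZ, SSZ)), add(Z, SZ)))
  step 4: add(SZ, mul(add(SZ, mul(SZ, SSZ)), add(Z, SZ)))
  step 5: S(add(Z, mul(add(SZ, mul(SZ, SSZ)), add(Z, SZ))))
  step 6: S(mul(add(SZ, mul(SZ, SSZ)), add(Z, SZ)))
  step 7: S(mul(S(add(Z, mul(SZ, SSZ))), add(Z, SZ)))
  step 8: S(add(add(Z, SZ), mul(add(Z, mul(SZ, SSZ)), add(Z, SZ))))
  step 9: S(add(SZ, mul(add(Z, mul(SZ, SSZ)), add(Z, SZ))))
  step 10: S(S(add(Z, mul(add(Z, mul(SZ, SSZ)), add(Z, SZ)))))
  step 11: S(S(mul(add(Z, mul(SZ, SSZ)), add(Z, SZ))))
  step 12: S(S(mul(mul(SZ, SSZ), add(Z, SZ))))
  step 13: S(S(mul(add(SSZ, mul(Z, SSZ)), add(Z, SZ))))
  step 14: S(S(mul(S(add(SZ, mul(Z, SSZ))), add(Z, SZ))))
  step 15: S(S(add(add(Z, SZ), mul(add(SZ, mul(Z, SSZ)), add(Z, SZ)))))
  step 16: S(S(add(SZ, mul(add(SZ, mul(Z, SSZ)), add(Z, SZ)))))
  step 17: S(S(S(add(Z, mul(add(SZ, mul(Z, SSZ)), add(Z, SZ))))))
  step 18: S(S(S(mul(add(SZ, mul(Z, SSZ)), add(Z, SZ)))))
  step 19: S(S(S(mul(S(add(Z, mul(Z, SSZ))), add(Z, SZ)))))
  step 20: S(S(S(add(add(Z, SZ), mul(add(Z, mul(Z, SSZ)), add(Z, SZ))))))
  step 21: S(S(S(add(SZ, mul(add(Z, mul(Z, SSZ)), add(Z, SZ))))))
  step 22: S(S(S(S(add(Z, mul(add(Z, mul(Z, SSZ)), add(Z, SZ)))))))
  step 23: S(S(S(S(mul(add(Z, mul(Z, SSZ)), add(Z, SZ))))))
  step 24: S(S(S(S(mul(mul(Z, SSZ), add(Z, SZ))))))
  step 25: S(S(S(S(mul(Z, add(Z, SZ))))))
  step 26: S^4(Z)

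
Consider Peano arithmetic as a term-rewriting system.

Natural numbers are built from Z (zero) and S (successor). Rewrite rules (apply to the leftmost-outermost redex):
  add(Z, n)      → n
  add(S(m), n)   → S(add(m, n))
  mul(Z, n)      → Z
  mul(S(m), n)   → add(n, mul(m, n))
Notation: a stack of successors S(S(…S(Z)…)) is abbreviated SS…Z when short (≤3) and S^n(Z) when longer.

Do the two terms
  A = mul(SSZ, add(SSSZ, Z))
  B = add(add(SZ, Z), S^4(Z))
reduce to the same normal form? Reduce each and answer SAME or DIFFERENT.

Answer: DIFFERENT — A ⇓ S^6(Z), B ⇓ S^5(Z)

Reduction:
Term A:
  start: mul(SSZ, add(SSSZ, Z))
  →1  add(add(SSSZ, Z), mul(SZ, add(SSSZ, Z)))
  →2  add(S(add(SSZ, Z)), mul(SZ, add(SSSZ, Z)))
  →3  S(add(add(SSZ, Z), mul(SZ, add(SSSZ, Z))))
  →4  S(add(S(add(SZ, Z)), mul(SZ, add(SSSZ, Z))))
  →5  S(S(add(add(SZ, Z), mul(SZ, add(SSSZ, Z)))))
  →6  S(S(add(S(add(Z, Z)), mul(SZ, add(SSSZ, Z)))))
  →7  S(S(S(add(add(Z, Z), mul(SZ, add(SSSZ, Z))))))
  →8  S(S(S(add(Z, mul(SZ, add(SSSZ, Z))))))
  →9  S(S(S(mul(SZ, add(SSSZ, Z)))))
  →10  S(S(S(add(add(SSSZ, Z), mul(Z, add(SSSZ, Z))))))
  →11  S(S(S(add(S(add(SSZ, Z)), mul(Z, add(SSSZ, Z))))))
  →12  S(S(S(S(add(add(SSZ, Z), mul(Z, add(SSSZ, Z)))))))
  →13  S(S(S(S(add(S(add(SZ, Z)), mul(Z, add(SSSZ, Z)))))))
  →14  S(S(S(S(S(add(add(SZ, Z), mul(Z, add(SSSZ, Z))))))))
  →15  S(S(S(S(S(add(S(add(Z, Z)), mul(Z, add(SSSZ, Z))))))))
  →16  S(S(S(S(S(S(add(add(Z, Z), mul(Z, add(SSSZ, Z)))))))))
  →17  S(S(S(S(S(S(add(Z, mul(Z, add(SSSZ, Z)))))))))
  →18  S(S(S(S(S(S(mul(Z, add(SSSZ, Z))))))))
  →19  S^6(Z)

Term B:
  start: add(add(SZ, Z), S^4(Z))
  →1  add(S(add(Z, Z)), S^4(Z))
  →2  S(add(add(Z, Z), S^4(Z)))
  →3  S(add(Z, S^4(Z)))
  →4  S^5(Z)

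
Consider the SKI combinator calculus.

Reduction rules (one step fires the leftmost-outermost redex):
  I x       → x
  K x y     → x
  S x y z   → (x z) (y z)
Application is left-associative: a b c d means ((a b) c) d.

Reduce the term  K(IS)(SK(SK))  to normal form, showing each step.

Answer: normal form = S  (in 2 steps)

Reduction:
  start: K(IS)(SK(SK))
  step 1: IS
  step 2: S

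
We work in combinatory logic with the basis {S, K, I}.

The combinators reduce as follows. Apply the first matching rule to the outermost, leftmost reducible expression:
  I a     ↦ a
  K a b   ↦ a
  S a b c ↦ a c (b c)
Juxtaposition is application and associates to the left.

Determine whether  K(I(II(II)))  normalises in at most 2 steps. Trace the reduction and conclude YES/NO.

  start: K(I(II(II)))
  step 1: K(II(II))
  step 2: K(I(II))

Answer: NO — after 2 steps the term is K(I(II)), not yet normal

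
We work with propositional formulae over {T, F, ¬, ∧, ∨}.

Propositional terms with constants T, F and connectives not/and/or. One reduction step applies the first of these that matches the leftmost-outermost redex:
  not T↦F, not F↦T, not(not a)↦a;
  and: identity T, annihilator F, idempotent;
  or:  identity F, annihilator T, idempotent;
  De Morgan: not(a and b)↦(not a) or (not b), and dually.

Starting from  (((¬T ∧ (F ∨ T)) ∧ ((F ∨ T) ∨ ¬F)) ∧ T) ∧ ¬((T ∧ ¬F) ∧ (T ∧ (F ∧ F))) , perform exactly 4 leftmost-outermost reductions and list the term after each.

  start: (((¬T ∧ (F ∨ T)) ∧ ((F ∨ T) ∨ ¬F)) ∧ T) ∧ ¬((T ∧ ¬F) ∧ (T ∧ (F ∧ F)))
  →1  ((¬T ∧ (F ∨ T)) ∧ ((F ∨ T) ∨ ¬F)) ∧ ¬((T ∧ ¬F) ∧ (T ∧ (F ∧ F)))
  →2  ((F ∧ (F ∨ T)) ∧ ((F ∨ T) ∨ ¬F)) ∧ ¬((T ∧ ¬F) ∧ (T ∧ (F ∧ F)))
  →3  (F ∧ ((F ∨ T) ∨ ¬F)) ∧ ¬((T ∧ ¬F) ∧ (T ∧ (F ∧ F)))
  →4  F ∧ ¬((T ∧ ¬F) ∧ (T ∧ (F ∧ F)))

Answer: after 4 steps: F ∧ ¬((T ∧ ¬F) ∧ (T ∧ (F ∧ F)))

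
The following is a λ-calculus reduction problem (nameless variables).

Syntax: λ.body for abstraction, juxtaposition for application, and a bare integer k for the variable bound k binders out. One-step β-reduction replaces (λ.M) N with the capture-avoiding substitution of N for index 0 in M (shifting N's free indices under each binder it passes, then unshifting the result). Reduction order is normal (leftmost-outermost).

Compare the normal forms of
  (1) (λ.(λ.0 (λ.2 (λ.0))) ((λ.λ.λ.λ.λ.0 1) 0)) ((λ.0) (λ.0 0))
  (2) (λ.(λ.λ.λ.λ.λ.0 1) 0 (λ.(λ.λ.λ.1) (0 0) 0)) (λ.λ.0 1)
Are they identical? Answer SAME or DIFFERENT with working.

Answer: SAME — A ⇓ λ.λ.λ.0 1, B ⇓ λ.λ.λ.0 1

Derivation:
Term A:
  start: (λ.(λ.0 (λ.2 (λ.0))) ((λ.λ.λ.λ.λ.0 1) 0)) ((λ.0) (λ.0 0))
  [1] (λ.0 (λ.(λ.0) (λ.0 0) (λ.0))) ((λ.λ.λ.λ.λ.0 1) ((λ.0) (λ.0 0)))
  [2] (λ.λ.λ.λ.λ.0 1) ((λ.0) (λ.0 0)) (λ.(λ.0) (λ.0 0) (λ.0))
  [3] (λ.λ.λ.λ.0 1) (λ.(λ.0) (λ.0 0) (λ.0))
  [4] λ.λ.λ.0 1

Term B:
  start: (λ.(λ.λ.λ.λ.λ.0 1) 0 (λ.(λ.λ.λ.1) (0 0) 0)) (λ.λ.0 1)
  [1] (λ.λ.λ.λ.λ.0 1) (λ.λ.0 1) (λ.(λ.λ.λ.1) (0 0) 0)
  [2] (λ.λ.λ.λ.0 1) (λ.(λ.λ.λ.1) (0 0) 0)
  [3] λ.λ.λ.0 1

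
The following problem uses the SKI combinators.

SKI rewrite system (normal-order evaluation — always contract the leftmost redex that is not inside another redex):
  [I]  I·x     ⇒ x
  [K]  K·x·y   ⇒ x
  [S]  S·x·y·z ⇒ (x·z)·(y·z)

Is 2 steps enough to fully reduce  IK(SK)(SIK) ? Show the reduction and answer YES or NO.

  start: IK(SK)(SIK)
  step 1: K(SK)(SIK)
  step 2: SK

Answer: YES — reaches normal form SK in 2 ≤ 2 steps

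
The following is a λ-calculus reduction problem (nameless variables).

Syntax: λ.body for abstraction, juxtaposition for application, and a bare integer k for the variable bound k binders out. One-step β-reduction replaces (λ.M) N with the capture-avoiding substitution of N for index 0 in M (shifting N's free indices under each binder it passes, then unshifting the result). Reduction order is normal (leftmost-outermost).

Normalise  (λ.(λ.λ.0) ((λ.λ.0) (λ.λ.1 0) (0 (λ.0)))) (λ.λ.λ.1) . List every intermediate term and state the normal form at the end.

  start: (λ.(λ.λ.0) ((λ.λ.0) (λ.λ.1 0) (0 (λ.0)))) (λ.λ.λ.1)
  step 1: (λ.λ.0) ((λ.λ.0) (λ.λ.1 0) ((λ.λ.λ.1) (λ.0)))
  step 2: λ.0

Answer: normal form = λ.0  (in 2 steps)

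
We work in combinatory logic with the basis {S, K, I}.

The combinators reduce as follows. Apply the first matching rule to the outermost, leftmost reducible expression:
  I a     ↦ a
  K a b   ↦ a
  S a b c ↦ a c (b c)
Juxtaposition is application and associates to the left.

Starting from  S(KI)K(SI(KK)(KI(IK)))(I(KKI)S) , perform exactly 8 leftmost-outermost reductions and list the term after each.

Answer: after 8 steps: KK(KI(IK))

Working:
  start: S(KI)K(SI(KK)(KI(IK)))(I(KKI)S)
  [1] KI(SI(KK)(KI(IK)))(K(SI(KK)(KI(IK))))(I(KKI)S)
  [2] I(K(SI(KK)(KI(IK))))(I(KKI)S)
  [3] K(SI(KK)(KI(IK)))(I(KKI)S)
  [4] SI(KK)(KI(IK))
  [5] I(KI(IK))(KK(KI(IK)))
  [6] KI(IK)(KK(KI(IK)))
  [7] I(KK(KI(IK)))
  [8] KK(KI(IK))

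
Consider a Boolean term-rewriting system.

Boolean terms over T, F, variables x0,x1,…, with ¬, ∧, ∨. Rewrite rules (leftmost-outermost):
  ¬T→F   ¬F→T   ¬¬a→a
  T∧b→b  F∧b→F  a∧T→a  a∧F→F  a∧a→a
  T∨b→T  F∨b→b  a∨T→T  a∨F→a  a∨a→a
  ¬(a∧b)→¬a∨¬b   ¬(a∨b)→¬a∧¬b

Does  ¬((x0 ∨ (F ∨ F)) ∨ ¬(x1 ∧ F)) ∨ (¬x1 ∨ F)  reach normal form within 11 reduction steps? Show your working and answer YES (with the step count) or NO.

Answer: YES — reaches normal form ¬x1 in 11 ≤ 11 steps

Working:
  start: ¬((x0 ∨ (F ∨ F)) ∨ ¬(x1 ∧ F)) ∨ (¬x1 ∨ F)
  [1] (¬(x0 ∨ (F ∨ F)) ∧ ¬¬(x1 ∧ F)) ∨ (¬x1 ∨ F)
  [2] ((¬x0 ∧ ¬(F ∨ F)) ∧ ¬¬(x1 ∧ F)) ∨ (¬x1 ∨ F)
  [3] ((¬x0 ∧ (¬F ∧ ¬F)) ∧ ¬¬(x1 ∧ F)) ∨ (¬x1 ∨ F)
  [4] ((¬x0 ∧ ¬F) ∧ ¬¬(x1 ∧ F)) ∨ (¬x1 ∨ F)
  [5] ((¬x0 ∧ T) ∧ ¬¬(x1 ∧ F)) ∨ (¬x1 ∨ F)
  [6] (¬x0 ∧ ¬¬(x1 ∧ F)) ∨ (¬x1 ∨ F)
  [7] (¬x0 ∧ (x1 ∧ F)) ∨ (¬x1 ∨ F)
  [8] (¬x0 ∧ F) ∨ (¬x1 ∨ F)
  [9] F ∨ (¬x1 ∨ F)
  [10] ¬x1 ∨ F
  [11] ¬x1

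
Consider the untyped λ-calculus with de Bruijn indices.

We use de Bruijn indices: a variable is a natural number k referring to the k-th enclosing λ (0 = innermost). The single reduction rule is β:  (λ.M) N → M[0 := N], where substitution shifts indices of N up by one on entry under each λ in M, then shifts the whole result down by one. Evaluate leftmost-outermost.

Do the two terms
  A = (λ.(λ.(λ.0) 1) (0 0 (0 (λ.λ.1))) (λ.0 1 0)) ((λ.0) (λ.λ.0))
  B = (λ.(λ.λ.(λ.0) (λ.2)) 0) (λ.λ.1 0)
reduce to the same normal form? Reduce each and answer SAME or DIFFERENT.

Answer: DIFFERENT — A ⇓ λ.0, B ⇓ λ.λ.λ.λ.1 0

Working:
Term A:
  start: (λ.(λ.(λ.0) 1) (0 0 (0 (λ.λ.1))) (λ.0 1 0)) ((λ.0) (λ.λ.0))
  [1] (λ.(λ.0) ((λ.0) (λ.λ.0))) ((λ.0) (λ.λ.0) ((λ.0) (λ.λ.0)) ((λ.0) (λ.λ.0) (λ.λ.1))) (λ.0 ((λ.0) (λ.λ.0)) 0)
  [2] (λ.0) ((λ.0) (λ.λ.0)) (λ.0 ((λ.0) (λ.λ.0)) 0)
  [3] (λ.0) (λ.λ.0) (λ.0 ((λ.0) (λ.λ.0)) 0)
  [4] (λ.λ.0) (λ.0 ((λ.0) (λ.λ.0)) 0)
  [5] λ.0

Term B:
  start: (λ.(λ.λ.(λ.0) (λ.2)) 0) (λ.λ.1 0)
  [1] (λ.λ.(λ.0) (λ.2)) (λ.λ.1 0)
  [2] λ.(λ.0) (λ.λ.λ.1 0)
  [3] λ.λ.λ.λ.1 0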